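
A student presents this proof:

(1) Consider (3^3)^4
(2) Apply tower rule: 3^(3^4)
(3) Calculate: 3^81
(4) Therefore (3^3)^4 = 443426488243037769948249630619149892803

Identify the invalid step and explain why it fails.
Step 2: Apply tower rule: 3^(3^4)

Step 2 incorrectly states that (a^b)^c = a^(b^c). The correct rule is (a^b)^c = a^(b×c). The actual value is (3^3)^4 = 3^12 = 531441, not 3^81 = 443426488243037769948249630619149892803.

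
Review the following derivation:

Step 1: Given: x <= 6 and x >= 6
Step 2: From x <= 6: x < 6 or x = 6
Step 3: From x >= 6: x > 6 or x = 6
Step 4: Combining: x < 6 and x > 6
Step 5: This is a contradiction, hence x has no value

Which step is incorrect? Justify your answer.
Step 4: Combining: x < 6 and x > 6

Step 4 incorrectly combines the conditions. From x <= 6 and x >= 6, the intersection is x = 6. The error treats the 'or' cases as 'and' requirements. The correct conclusion is that x = 6 is the unique solution, not that no solution exists.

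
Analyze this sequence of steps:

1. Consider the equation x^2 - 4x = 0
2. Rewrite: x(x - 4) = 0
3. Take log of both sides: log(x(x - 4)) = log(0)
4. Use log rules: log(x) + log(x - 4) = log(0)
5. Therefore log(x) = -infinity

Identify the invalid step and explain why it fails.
Step 3: Take log of both sides: log(x(x - 4)) = log(0)

Step 3 takes the logarithm of both sides, resulting in log(0) on the right side. The logarithm is only defined for positive numbers; log(0) is undefined (approaches negative infinity). This operation is invalid.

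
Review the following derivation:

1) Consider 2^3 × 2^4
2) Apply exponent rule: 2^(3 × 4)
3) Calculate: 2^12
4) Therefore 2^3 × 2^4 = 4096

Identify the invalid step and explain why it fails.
Step 2: Apply exponent rule: 2^(3 × 4)

Step 2 incorrectly states that a^b × a^c = a^(b×c). The correct rule is a^b × a^c = a^(b+c). The actual value is 2^3 × 2^4 = 2^7 = 128, not 2^12 = 4096.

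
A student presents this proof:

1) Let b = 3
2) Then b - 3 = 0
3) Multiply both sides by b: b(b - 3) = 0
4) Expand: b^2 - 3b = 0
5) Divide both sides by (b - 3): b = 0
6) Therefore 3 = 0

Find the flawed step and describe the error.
Step 5: Divide both sides by (b - 3): b = 0

Step 5 divides both sides by (b - 3). However, since b = 3, we have (b - 3) = 0. Division by zero is undefined, making this step invalid.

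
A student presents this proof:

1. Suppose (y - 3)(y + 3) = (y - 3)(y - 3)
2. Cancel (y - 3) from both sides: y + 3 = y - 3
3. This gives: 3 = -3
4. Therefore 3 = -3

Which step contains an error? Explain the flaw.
Step 2: Cancel (y - 3) from both sides: y + 3 = y - 3

Step 2 cancels (y - 3) from both sides. This is only valid if (y - 3) ≠ 0, i.e., y ≠ 3. When y = 3, both sides equal zero regardless of the other factors. The correct approach requires considering y = 3 as a separate case.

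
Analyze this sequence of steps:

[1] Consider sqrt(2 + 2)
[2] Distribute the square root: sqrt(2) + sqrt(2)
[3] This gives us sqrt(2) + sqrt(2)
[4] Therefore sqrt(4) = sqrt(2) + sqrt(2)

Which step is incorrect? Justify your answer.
Step 2: Distribute the square root: sqrt(2) + sqrt(2)

Step 2 incorrectly 'distributes' the square root over addition. The square root function does not distribute: sqrt(a + b) ≠ sqrt(a) + sqrt(b). In fact, sqrt(2 + 2) = sqrt(4) ≈ 2.0000, while sqrt(2) + sqrt(2) ≈ 2.8284.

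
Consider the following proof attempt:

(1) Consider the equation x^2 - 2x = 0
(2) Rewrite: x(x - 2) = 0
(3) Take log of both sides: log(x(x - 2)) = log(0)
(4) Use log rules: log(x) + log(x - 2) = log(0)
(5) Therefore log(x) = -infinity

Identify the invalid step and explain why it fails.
Step 3: Take log of both sides: log(x(x - 2)) = log(0)

Step 3 takes the logarithm of both sides, resulting in log(0) on the right side. The logarithm is only defined for positive numbers; log(0) is undefined (approaches negative infinity). This operation is invalid.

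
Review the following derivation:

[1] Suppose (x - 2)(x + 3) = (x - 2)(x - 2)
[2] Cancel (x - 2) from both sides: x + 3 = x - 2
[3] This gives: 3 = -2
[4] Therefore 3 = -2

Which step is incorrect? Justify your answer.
Step 2: Cancel (x - 2) from both sides: x + 3 = x - 2

Step 2 cancels (x - 2) from both sides. This is only valid if (x - 2) ≠ 0, i.e., x ≠ 2. When x = 2, both sides equal zero regardless of the other factors. The correct approach requires considering x = 2 as a separate case.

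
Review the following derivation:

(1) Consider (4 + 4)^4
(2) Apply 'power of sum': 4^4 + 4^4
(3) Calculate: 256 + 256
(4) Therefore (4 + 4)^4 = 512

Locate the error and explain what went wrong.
Step 2: Apply 'power of sum': 4^4 + 4^4

Step 2 incorrectly applies a non-existent rule '(a+b)^n = a^n + b^n'. This is false in general. The correct expansion uses the binomial theorem. The actual value is (4 + 4)^4 = 8^4 = 4096, not 512.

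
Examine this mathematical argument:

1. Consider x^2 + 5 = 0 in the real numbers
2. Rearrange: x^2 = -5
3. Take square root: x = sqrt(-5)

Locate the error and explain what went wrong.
Step 3: Take square root: x = sqrt(-5)

Step 3 takes the square root of -5, which is negative. In the real number system, the square root of a negative number is undefined. The equation x^2 + 5 = 0 has no real solutions. Square roots of negative numbers only exist in the complex numbers.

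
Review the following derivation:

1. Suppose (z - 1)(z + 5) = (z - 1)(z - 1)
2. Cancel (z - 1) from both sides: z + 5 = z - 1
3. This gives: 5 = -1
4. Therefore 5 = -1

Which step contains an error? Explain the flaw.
Step 2: Cancel (z - 1) from both sides: z + 5 = z - 1

Step 2 cancels (z - 1) from both sides. This is only valid if (z - 1) ≠ 0, i.e., z ≠ 1. When z = 1, both sides equal zero regardless of the other factors. The correct approach requires considering z = 1 as a separate case.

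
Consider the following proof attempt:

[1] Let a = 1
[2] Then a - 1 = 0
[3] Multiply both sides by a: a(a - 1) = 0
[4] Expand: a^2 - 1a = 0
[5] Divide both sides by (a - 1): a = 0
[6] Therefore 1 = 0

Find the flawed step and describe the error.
Step 5: Divide both sides by (a - 1): a = 0

Step 5 divides both sides by (a - 1). However, since a = 1, we have (a - 1) = 0. Division by zero is undefined, making this step invalid.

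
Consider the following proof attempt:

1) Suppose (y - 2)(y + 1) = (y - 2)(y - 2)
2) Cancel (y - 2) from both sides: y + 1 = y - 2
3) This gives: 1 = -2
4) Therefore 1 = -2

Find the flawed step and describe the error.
Step 2: Cancel (y - 2) from both sides: y + 1 = y - 2

Step 2 cancels (y - 2) from both sides. This is only valid if (y - 2) ≠ 0, i.e., y ≠ 2. When y = 2, both sides equal zero regardless of the other factors. The correct approach requires considering y = 2 as a separate case.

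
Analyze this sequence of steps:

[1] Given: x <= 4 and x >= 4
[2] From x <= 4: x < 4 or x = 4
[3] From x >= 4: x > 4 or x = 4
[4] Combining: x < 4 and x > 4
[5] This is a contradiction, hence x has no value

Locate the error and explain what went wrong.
Step 4: Combining: x < 4 and x > 4

Step 4 incorrectly combines the conditions. From x <= 4 and x >= 4, the intersection is x = 4. The error treats the 'or' cases as 'and' requirements. The correct conclusion is that x = 4 is the unique solution, not that no solution exists.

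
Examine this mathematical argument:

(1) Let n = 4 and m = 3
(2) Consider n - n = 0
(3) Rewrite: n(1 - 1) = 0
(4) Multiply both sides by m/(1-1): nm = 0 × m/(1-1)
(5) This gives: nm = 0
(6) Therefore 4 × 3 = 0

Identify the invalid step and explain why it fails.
Step 4: Multiply both sides by m/(1-1): nm = 0 × m/(1-1)

Step 4 multiplies both sides by m/(1-1). However, 1-1 = 0, so this is multiplication by m/0, which is undefined. We cannot multiply by an undefined expression.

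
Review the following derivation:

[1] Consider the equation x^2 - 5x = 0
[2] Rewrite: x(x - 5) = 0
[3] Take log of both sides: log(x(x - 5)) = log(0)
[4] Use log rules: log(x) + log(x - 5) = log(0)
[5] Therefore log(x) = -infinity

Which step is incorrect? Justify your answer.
Step 3: Take log of both sides: log(x(x - 5)) = log(0)

Step 3 takes the logarithm of both sides, resulting in log(0) on the right side. The logarithm is only defined for positive numbers; log(0) is undefined (approaches negative infinity). This operation is invalid.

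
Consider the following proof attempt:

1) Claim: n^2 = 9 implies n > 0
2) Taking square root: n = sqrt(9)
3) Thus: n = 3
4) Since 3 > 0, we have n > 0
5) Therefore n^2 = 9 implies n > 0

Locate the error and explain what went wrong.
Step 2: Taking square root: n = sqrt(9)

Step 2 takes the square root and assumes the positive root only. The equation n^2 = 9 actually has two solutions: n = 3 and n = -3. The proof silently assumes n > 0 without justification, then uses this assumption to conclude n > 0, which is circular. The counterexample n = -3 shows the claim is false.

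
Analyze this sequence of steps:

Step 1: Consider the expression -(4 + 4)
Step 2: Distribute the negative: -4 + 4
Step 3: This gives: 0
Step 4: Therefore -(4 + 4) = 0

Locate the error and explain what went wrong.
Step 2: Distribute the negative: -4 + 4

Step 2 incorrectly distributes the negative sign. The correct distribution is -(4 + 4) = -4 - 4 = -8. The negative must be applied to both terms, not just the first. The error treats -(4 + 4) as -4 + 4, which equals 0 instead of -8.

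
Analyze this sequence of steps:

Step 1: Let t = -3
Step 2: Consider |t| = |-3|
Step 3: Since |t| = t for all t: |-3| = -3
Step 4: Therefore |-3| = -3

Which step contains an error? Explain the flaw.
Step 3: Since |t| = t for all t: |-3| = -3

Step 3 incorrectly states that |t| = t for all t. The correct definition is |t| = t when t >= 0, and |t| = -t when t < 0. Since -3 < 0, we have |-3| = -(-3) = 3, not -3.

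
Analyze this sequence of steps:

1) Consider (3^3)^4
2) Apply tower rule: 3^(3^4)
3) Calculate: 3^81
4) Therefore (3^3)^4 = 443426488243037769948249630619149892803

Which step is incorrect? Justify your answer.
Step 2: Apply tower rule: 3^(3^4)

Step 2 incorrectly states that (a^b)^c = a^(b^c). The correct rule is (a^b)^c = a^(b×c). The actual value is (3^3)^4 = 3^12 = 531441, not 3^81 = 443426488243037769948249630619149892803.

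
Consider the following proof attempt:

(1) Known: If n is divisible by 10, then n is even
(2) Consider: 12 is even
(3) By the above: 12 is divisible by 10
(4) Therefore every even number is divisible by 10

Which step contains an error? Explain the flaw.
Step 3: By the above: 12 is divisible by 10

Step 3 commits the fallacy of affirming the consequent. The known fact 'divisible by 10 → even' does NOT imply 'even → divisible by 10'. That would be the converse, which is false. For example, 12 is even but 12 ÷ 10 = 1.20, which is not an integer.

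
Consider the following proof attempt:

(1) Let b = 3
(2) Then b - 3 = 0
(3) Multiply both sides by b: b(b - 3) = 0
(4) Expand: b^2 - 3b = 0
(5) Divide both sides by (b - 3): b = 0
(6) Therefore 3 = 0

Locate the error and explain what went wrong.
Step 5: Divide both sides by (b - 3): b = 0

Step 5 divides both sides by (b - 3). However, since b = 3, we have (b - 3) = 0. Division by zero is undefined, making this step invalid.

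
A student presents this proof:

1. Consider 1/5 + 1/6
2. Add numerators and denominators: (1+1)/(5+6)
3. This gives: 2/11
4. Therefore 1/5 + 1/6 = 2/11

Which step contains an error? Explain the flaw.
Step 2: Add numerators and denominators: (1+1)/(5+6)

Step 2 incorrectly adds fractions by separately adding numerators and denominators. This is wrong. The correct method requires a common denominator: 1/5 + 1/6 = (1×6 + 1×5)/(5×6) = 11/30 = 11/30. The method used gives 2/11, which is different.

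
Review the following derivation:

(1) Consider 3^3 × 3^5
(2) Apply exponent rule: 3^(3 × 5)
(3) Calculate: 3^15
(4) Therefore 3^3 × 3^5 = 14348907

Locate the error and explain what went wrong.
Step 2: Apply exponent rule: 3^(3 × 5)

Step 2 incorrectly states that a^b × a^c = a^(b×c). The correct rule is a^b × a^c = a^(b+c). The actual value is 3^3 × 3^5 = 3^8 = 6561, not 3^15 = 14348907.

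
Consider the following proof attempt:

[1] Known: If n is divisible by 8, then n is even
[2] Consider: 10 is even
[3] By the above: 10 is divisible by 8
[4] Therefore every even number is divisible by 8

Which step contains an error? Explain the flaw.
Step 3: By the above: 10 is divisible by 8

Step 3 commits the fallacy of affirming the consequent. The known fact 'divisible by 8 → even' does NOT imply 'even → divisible by 8'. That would be the converse, which is false. For example, 10 is even but 10 ÷ 8 = 1.25, which is not an integer.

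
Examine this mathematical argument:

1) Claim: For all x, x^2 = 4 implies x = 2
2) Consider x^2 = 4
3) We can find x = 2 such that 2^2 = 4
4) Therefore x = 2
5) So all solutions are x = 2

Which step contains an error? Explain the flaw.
Step 4: Therefore x = 2

Step 4 incorrectly concludes that x = 2 is the only solution. The proof shows that x = 2 is A solution (existence), but does not show it is the ONLY solution (uniqueness). In fact, x = -2 is also a solution since (-2)^2 = 4. Finding one solution doesn't prove there are no others.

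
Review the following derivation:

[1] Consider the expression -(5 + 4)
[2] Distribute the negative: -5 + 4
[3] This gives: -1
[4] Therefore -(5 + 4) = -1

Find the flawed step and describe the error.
Step 2: Distribute the negative: -5 + 4

Step 2 incorrectly distributes the negative sign. The correct distribution is -(5 + 4) = -5 - 4 = -9. The negative must be applied to both terms, not just the first. The error treats -(5 + 4) as -5 + 4, which equals -1 instead of -9.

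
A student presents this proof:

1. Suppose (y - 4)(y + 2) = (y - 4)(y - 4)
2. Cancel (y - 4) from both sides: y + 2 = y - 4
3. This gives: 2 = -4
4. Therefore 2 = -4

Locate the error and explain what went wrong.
Step 2: Cancel (y - 4) from both sides: y + 2 = y - 4

Step 2 cancels (y - 4) from both sides. This is only valid if (y - 4) ≠ 0, i.e., y ≠ 4. When y = 4, both sides equal zero regardless of the other factors. The correct approach requires considering y = 4 as a separate case.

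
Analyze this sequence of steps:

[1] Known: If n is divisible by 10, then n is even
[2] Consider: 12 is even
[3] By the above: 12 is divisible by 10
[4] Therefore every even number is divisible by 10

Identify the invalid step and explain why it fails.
Step 3: By the above: 12 is divisible by 10

Step 3 commits the fallacy of affirming the consequent. The known fact 'divisible by 10 → even' does NOT imply 'even → divisible by 10'. That would be the converse, which is false. For example, 12 is even but 12 ÷ 10 = 1.20, which is not an integer.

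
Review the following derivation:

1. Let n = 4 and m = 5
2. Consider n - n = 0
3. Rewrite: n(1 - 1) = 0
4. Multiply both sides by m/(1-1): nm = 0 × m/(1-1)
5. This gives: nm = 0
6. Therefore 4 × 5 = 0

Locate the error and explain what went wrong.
Step 4: Multiply both sides by m/(1-1): nm = 0 × m/(1-1)

Step 4 multiplies both sides by m/(1-1). However, 1-1 = 0, so this is multiplication by m/0, which is undefined. We cannot multiply by an undefined expression.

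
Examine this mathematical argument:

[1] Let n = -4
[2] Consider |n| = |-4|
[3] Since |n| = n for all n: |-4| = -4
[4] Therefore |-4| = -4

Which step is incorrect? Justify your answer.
Step 3: Since |n| = n for all n: |-4| = -4

Step 3 incorrectly states that |n| = n for all n. The correct definition is |n| = n when n >= 0, and |n| = -n when n < 0. Since -4 < 0, we have |-4| = -(-4) = 4, not -4.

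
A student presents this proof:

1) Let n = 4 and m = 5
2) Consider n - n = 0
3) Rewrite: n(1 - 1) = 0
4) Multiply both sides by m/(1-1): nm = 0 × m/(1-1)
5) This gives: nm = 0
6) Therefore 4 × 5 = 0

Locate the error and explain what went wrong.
Step 4: Multiply both sides by m/(1-1): nm = 0 × m/(1-1)

Step 4 multiplies both sides by m/(1-1). However, 1-1 = 0, so this is multiplication by m/0, which is undefined. We cannot multiply by an undefined expression.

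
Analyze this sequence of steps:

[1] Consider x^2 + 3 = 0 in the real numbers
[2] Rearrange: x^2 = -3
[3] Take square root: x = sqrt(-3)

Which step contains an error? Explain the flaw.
Step 3: Take square root: x = sqrt(-3)

Step 3 takes the square root of -3, which is negative. In the real number system, the square root of a negative number is undefined. The equation x^2 + 3 = 0 has no real solutions. Square roots of negative numbers only exist in the complex numbers.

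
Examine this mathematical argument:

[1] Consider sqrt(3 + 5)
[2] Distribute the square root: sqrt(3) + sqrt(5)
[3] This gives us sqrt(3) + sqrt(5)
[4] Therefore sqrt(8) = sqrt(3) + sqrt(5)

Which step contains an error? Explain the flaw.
Step 2: Distribute the square root: sqrt(3) + sqrt(5)

Step 2 incorrectly 'distributes' the square root over addition. The square root function does not distribute: sqrt(a + b) ≠ sqrt(a) + sqrt(b). In fact, sqrt(3 + 5) = sqrt(8) ≈ 2.8284, while sqrt(3) + sqrt(5) ≈ 3.9681.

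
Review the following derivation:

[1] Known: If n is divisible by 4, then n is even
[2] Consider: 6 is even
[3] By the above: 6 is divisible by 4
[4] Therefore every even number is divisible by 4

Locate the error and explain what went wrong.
Step 3: By the above: 6 is divisible by 4

Step 3 commits the fallacy of affirming the consequent. The known fact 'divisible by 4 → even' does NOT imply 'even → divisible by 4'. That would be the converse, which is false. For example, 6 is even but 6 ÷ 4 = 1.50, which is not an integer.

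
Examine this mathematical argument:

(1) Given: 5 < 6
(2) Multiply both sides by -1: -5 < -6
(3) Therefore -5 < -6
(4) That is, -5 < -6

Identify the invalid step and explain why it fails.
Step 2: Multiply both sides by -1: -5 < -6

Step 2 multiplies both sides by -1 but fails to reverse the inequality sign. When multiplying (or dividing) an inequality by a negative number, the direction must be reversed. Since 5 < 6, we should get -5 > -6, i.e., -5 > -6.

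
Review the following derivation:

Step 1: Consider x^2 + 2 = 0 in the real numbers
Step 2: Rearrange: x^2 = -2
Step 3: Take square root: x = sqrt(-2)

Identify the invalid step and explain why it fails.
Step 3: Take square root: x = sqrt(-2)

Step 3 takes the square root of -2, which is negative. In the real number system, the square root of a negative number is undefined. The equation x^2 + 2 = 0 has no real solutions. Square roots of negative numbers only exist in the complex numbers.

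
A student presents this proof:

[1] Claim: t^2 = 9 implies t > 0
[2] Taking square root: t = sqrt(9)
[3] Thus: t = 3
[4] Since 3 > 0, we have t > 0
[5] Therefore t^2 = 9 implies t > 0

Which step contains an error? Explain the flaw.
Step 2: Taking square root: t = sqrt(9)

Step 2 takes the square root and assumes the positive root only. The equation t^2 = 9 actually has two solutions: t = 3 and t = -3. The proof silently assumes t > 0 without justification, then uses this assumption to conclude t > 0, which is circular. The counterexample t = -3 shows the claim is false.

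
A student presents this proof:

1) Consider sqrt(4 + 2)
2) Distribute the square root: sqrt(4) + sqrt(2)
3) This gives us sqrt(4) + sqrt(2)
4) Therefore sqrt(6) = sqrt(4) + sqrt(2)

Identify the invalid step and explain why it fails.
Step 2: Distribute the square root: sqrt(4) + sqrt(2)

Step 2 incorrectly 'distributes' the square root over addition. The square root function does not distribute: sqrt(a + b) ≠ sqrt(a) + sqrt(b). In fact, sqrt(4 + 2) = sqrt(6) ≈ 2.4495, while sqrt(4) + sqrt(2) ≈ 3.4142.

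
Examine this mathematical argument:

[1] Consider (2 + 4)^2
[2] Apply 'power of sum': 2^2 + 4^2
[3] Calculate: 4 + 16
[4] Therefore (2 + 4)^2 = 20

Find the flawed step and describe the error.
Step 2: Apply 'power of sum': 2^2 + 4^2

Step 2 incorrectly applies a non-existent rule '(a+b)^n = a^n + b^n'. This is false in general. The correct expansion uses the binomial theorem. The actual value is (2 + 4)^2 = 6^2 = 36, not 20.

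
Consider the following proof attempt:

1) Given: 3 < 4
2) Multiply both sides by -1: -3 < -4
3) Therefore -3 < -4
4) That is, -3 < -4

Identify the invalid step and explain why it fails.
Step 2: Multiply both sides by -1: -3 < -4

Step 2 multiplies both sides by -1 but fails to reverse the inequality sign. When multiplying (or dividing) an inequality by a negative number, the direction must be reversed. Since 3 < 4, we should get -3 > -4, i.e., -3 > -4.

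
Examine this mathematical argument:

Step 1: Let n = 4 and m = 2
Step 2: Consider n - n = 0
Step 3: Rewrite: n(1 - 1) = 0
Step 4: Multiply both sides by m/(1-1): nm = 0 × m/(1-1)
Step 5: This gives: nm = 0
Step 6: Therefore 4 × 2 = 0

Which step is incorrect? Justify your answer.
Step 4: Multiply both sides by m/(1-1): nm = 0 × m/(1-1)

Step 4 multiplies both sides by m/(1-1). However, 1-1 = 0, so this is multiplication by m/0, which is undefined. We cannot multiply by an undefined expression.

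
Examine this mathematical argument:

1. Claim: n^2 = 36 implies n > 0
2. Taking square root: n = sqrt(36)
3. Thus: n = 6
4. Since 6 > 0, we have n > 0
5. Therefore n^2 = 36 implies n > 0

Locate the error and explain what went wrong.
Step 2: Taking square root: n = sqrt(36)

Step 2 takes the square root and assumes the positive root only. The equation n^2 = 36 actually has two solutions: n = 6 and n = -6. The proof silently assumes n > 0 without justification, then uses this assumption to conclude n > 0, which is circular. The counterexample n = -6 shows the claim is false.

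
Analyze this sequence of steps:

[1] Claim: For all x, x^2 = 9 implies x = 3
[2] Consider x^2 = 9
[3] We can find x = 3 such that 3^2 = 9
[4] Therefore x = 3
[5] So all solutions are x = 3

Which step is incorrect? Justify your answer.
Step 4: Therefore x = 3

Step 4 incorrectly concludes that x = 3 is the only solution. The proof shows that x = 3 is A solution (existence), but does not show it is the ONLY solution (uniqueness). In fact, x = -3 is also a solution since (-3)^2 = 9. Finding one solution doesn't prove there are no others.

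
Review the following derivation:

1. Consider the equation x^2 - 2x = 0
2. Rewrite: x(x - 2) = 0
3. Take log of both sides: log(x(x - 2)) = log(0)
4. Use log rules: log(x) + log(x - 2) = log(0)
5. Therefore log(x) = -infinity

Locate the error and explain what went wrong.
Step 3: Take log of both sides: log(x(x - 2)) = log(0)

Step 3 takes the logarithm of both sides, resulting in log(0) on the right side. The logarithm is only defined for positive numbers; log(0) is undefined (approaches negative infinity). This operation is invalid.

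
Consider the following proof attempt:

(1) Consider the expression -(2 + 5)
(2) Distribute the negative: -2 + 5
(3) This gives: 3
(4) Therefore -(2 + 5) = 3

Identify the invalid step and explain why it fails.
Step 2: Distribute the negative: -2 + 5

Step 2 incorrectly distributes the negative sign. The correct distribution is -(2 + 5) = -2 - 5 = -7. The negative must be applied to both terms, not just the first. The error treats -(2 + 5) as -2 + 5, which equals 3 instead of -7.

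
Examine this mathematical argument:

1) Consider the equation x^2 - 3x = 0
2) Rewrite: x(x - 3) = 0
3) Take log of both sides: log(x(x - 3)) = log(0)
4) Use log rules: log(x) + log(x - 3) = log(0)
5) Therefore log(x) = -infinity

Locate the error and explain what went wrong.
Step 3: Take log of both sides: log(x(x - 3)) = log(0)

Step 3 takes the logarithm of both sides, resulting in log(0) on the right side. The logarithm is only defined for positive numbers; log(0) is undefined (approaches negative infinity). This operation is invalid.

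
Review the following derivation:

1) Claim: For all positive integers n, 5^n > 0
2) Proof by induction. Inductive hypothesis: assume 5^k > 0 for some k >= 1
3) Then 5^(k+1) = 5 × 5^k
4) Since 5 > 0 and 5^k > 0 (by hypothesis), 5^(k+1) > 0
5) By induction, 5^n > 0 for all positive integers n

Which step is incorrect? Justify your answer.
Step 5: By induction, 5^n > 0 for all positive integers n

Step 5 concludes the proof by induction, but no base case was ever established. A valid induction proof requires: (1) a base case proving 5^1 > 0, and (2) an inductive step showing IF 5^k > 0 THEN 5^(k+1) > 0. Steps 2-4 correctly establish the inductive step, but without the base case the conclusion in step 5 does not follow.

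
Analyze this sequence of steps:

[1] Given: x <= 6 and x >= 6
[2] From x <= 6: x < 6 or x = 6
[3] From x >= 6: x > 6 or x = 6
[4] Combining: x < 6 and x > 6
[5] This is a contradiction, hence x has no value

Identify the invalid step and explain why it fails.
Step 4: Combining: x < 6 and x > 6

Step 4 incorrectly combines the conditions. From x <= 6 and x >= 6, the intersection is x = 6. The error treats the 'or' cases as 'and' requirements. The correct conclusion is that x = 6 is the unique solution, not that no solution exists.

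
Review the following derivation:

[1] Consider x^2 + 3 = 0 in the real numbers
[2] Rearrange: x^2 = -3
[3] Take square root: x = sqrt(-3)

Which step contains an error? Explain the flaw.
Step 3: Take square root: x = sqrt(-3)

Step 3 takes the square root of -3, which is negative. In the real number system, the square root of a negative number is undefined. The equation x^2 + 3 = 0 has no real solutions. Square roots of negative numbers only exist in the complex numbers.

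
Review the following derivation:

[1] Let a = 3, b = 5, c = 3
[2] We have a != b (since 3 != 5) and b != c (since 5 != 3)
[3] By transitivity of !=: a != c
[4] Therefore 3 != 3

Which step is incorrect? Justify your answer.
Step 3: By transitivity of !=: a != c

Step 3 incorrectly applies transitivity to the '!=' relation. Transitivity states: if a R b and b R c, then a R c. However, '!=' is not transitive. Counterexample: 3 != 5 and 5 != 3, but 3 = 3 (both equal 3). Transitivity holds for relations like <, <=, =, but not for !=.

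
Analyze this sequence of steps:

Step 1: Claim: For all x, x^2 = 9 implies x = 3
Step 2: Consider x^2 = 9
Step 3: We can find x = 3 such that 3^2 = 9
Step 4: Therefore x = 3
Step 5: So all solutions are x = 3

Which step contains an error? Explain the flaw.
Step 4: Therefore x = 3

Step 4 incorrectly concludes that x = 3 is the only solution. The proof shows that x = 3 is A solution (existence), but does not show it is the ONLY solution (uniqueness). In fact, x = -3 is also a solution since (-3)^2 = 9. Finding one solution doesn't prove there are no others.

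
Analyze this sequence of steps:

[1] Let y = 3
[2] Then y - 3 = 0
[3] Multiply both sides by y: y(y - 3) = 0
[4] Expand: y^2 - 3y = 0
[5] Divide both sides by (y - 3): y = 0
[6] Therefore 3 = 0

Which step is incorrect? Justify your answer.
Step 5: Divide both sides by (y - 3): y = 0

Step 5 divides both sides by (y - 3). However, since y = 3, we have (y - 3) = 0. Division by zero is undefined, making this step invalid.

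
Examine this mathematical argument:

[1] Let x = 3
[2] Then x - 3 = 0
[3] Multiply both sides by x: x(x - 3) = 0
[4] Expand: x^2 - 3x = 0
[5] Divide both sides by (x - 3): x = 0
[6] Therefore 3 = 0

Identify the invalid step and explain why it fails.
Step 5: Divide both sides by (x - 3): x = 0

Step 5 divides both sides by (x - 3). However, since x = 3, we have (x - 3) = 0. Division by zero is undefined, making this step invalid.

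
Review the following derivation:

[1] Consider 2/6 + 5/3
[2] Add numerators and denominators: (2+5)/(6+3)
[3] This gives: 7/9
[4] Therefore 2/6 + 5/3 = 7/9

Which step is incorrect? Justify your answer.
Step 2: Add numerators and denominators: (2+5)/(6+3)

Step 2 incorrectly adds fractions by separately adding numerators and denominators. This is wrong. The correct method requires a common denominator: 2/6 + 5/3 = (2×3 + 5×6)/(6×3) = 36/18 = 2. The method used gives 7/9, which is different.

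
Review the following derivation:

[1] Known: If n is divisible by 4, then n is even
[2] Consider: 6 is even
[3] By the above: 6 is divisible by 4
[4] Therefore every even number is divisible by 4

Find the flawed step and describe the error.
Step 3: By the above: 6 is divisible by 4

Step 3 commits the fallacy of affirming the consequent. The known fact 'divisible by 4 → even' does NOT imply 'even → divisible by 4'. That would be the converse, which is false. For example, 6 is even but 6 ÷ 4 = 1.50, which is not an integer.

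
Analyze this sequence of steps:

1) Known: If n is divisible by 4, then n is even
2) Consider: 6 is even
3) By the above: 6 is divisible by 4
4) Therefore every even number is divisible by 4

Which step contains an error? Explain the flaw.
Step 3: By the above: 6 is divisible by 4

Step 3 commits the fallacy of affirming the consequent. The known fact 'divisible by 4 → even' does NOT imply 'even → divisible by 4'. That would be the converse, which is false. For example, 6 is even but 6 ÷ 4 = 1.50, which is not an integer.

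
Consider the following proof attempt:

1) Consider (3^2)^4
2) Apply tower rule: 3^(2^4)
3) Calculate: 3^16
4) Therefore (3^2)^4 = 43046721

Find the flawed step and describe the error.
Step 2: Apply tower rule: 3^(2^4)

Step 2 incorrectly states that (a^b)^c = a^(b^c). The correct rule is (a^b)^c = a^(b×c). The actual value is (3^2)^4 = 3^8 = 6561, not 3^16 = 43046721.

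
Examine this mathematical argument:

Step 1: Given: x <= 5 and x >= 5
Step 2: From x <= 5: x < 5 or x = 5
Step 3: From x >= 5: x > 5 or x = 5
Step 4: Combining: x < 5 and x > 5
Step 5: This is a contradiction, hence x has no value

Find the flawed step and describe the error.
Step 4: Combining: x < 5 and x > 5

Step 4 incorrectly combines the conditions. From x <= 5 and x >= 5, the intersection is x = 5. The error treats the 'or' cases as 'and' requirements. The correct conclusion is that x = 5 is the unique solution, not that no solution exists.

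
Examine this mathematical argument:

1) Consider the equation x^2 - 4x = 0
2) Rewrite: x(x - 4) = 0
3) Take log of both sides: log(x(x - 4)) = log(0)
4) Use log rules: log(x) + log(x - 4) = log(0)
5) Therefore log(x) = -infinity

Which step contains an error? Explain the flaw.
Step 3: Take log of both sides: log(x(x - 4)) = log(0)

Step 3 takes the logarithm of both sides, resulting in log(0) on the right side. The logarithm is only defined for positive numbers; log(0) is undefined (approaches negative infinity). This operation is invalid.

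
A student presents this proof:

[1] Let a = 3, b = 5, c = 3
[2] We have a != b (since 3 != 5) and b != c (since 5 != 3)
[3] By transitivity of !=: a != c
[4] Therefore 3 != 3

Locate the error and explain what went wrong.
Step 3: By transitivity of !=: a != c

Step 3 incorrectly applies transitivity to the '!=' relation. Transitivity states: if a R b and b R c, then a R c. However, '!=' is not transitive. Counterexample: 3 != 5 and 5 != 3, but 3 = 3 (both equal 3). Transitivity holds for relations like <, <=, =, but not for !=.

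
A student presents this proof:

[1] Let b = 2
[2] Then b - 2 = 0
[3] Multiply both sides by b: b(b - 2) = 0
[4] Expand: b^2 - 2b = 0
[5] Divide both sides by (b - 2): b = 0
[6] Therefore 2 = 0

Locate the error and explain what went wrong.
Step 5: Divide both sides by (b - 2): b = 0

Step 5 divides both sides by (b - 2). However, since b = 2, we have (b - 2) = 0. Division by zero is undefined, making this step invalid.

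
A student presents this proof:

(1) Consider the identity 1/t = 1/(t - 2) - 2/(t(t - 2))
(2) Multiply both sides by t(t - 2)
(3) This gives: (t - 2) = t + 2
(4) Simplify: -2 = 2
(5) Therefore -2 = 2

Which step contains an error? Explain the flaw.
Step 3: This gives: (t - 2) = t + 2

Step 3 makes a sign error when clearing denominators. Multiplying -2/(t(t - 2)) by t(t - 2) gives -2, not +2. The correct result is (t - 2) = t - 2, which is trivially true, not (t - 2) = t + 2. (Step 1 is a valid identity: 1/(t - 2) - 2/(t(t - 2)) = (t - 2)/(t(t - 2)) = 1/t.)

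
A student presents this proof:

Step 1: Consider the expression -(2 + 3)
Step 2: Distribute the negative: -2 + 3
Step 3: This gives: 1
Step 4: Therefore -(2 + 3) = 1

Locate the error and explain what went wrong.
Step 2: Distribute the negative: -2 + 3

Step 2 incorrectly distributes the negative sign. The correct distribution is -(2 + 3) = -2 - 3 = -5. The negative must be applied to both terms, not just the first. The error treats -(2 + 3) as -2 + 3, which equals 1 instead of -5.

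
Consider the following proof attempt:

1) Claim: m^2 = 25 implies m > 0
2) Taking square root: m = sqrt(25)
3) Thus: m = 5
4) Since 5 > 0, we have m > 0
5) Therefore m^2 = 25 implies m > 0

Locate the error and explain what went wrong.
Step 2: Taking square root: m = sqrt(25)

Step 2 takes the square root and assumes the positive root only. The equation m^2 = 25 actually has two solutions: m = 5 and m = -5. The proof silently assumes m > 0 without justification, then uses this assumption to conclude m > 0, which is circular. The counterexample m = -5 shows the claim is false.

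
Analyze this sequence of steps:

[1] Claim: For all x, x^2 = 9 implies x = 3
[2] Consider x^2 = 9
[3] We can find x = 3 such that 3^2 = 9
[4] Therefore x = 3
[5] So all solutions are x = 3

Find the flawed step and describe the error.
Step 4: Therefore x = 3

Step 4 incorrectly concludes that x = 3 is the only solution. The proof shows that x = 3 is A solution (existence), but does not show it is the ONLY solution (uniqueness). In fact, x = -3 is also a solution since (-3)^2 = 9. Finding one solution doesn't prove there are no others.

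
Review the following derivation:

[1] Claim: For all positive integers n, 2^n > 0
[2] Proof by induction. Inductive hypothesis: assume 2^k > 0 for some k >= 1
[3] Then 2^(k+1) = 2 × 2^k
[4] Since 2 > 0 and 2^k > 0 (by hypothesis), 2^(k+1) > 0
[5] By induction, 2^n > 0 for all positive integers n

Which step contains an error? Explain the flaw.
Step 5: By induction, 2^n > 0 for all positive integers n

Step 5 concludes the proof by induction, but no base case was ever established. A valid induction proof requires: (1) a base case proving 2^1 > 0, and (2) an inductive step showing IF 2^k > 0 THEN 2^(k+1) > 0. Steps 2-4 correctly establish the inductive step, but without the base case the conclusion in step 5 does not follow.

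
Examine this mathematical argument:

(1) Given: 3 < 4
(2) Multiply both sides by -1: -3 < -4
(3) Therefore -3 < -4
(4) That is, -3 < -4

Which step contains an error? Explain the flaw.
Step 2: Multiply both sides by -1: -3 < -4

Step 2 multiplies both sides by -1 but fails to reverse the inequality sign. When multiplying (or dividing) an inequality by a negative number, the direction must be reversed. Since 3 < 4, we should get -3 > -4, i.e., -3 > -4.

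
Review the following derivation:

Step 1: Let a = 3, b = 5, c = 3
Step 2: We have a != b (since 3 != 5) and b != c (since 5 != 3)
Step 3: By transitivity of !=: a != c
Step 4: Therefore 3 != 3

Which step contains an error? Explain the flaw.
Step 3: By transitivity of !=: a != c

Step 3 incorrectly applies transitivity to the '!=' relation. Transitivity states: if a R b and b R c, then a R c. However, '!=' is not transitive. Counterexample: 3 != 5 and 5 != 3, but 3 = 3 (both equal 3). Transitivity holds for relations like <, <=, =, but not for !=.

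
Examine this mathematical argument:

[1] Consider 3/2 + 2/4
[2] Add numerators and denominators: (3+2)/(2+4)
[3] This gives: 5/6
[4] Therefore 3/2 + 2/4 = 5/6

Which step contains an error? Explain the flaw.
Step 2: Add numerators and denominators: (3+2)/(2+4)

Step 2 incorrectly adds fractions by separately adding numerators and denominators. This is wrong. The correct method requires a common denominator: 3/2 + 2/4 = (3×4 + 2×2)/(2×4) = 16/8 = 2. The method used gives 5/6, which is different.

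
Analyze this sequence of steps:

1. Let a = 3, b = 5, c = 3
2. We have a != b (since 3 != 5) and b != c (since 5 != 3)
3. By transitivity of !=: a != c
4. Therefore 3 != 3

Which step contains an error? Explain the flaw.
Step 3: By transitivity of !=: a != c

Step 3 incorrectly applies transitivity to the '!=' relation. Transitivity states: if a R b and b R c, then a R c. However, '!=' is not transitive. Counterexample: 3 != 5 and 5 != 3, but 3 = 3 (both equal 3). Transitivity holds for relations like <, <=, =, but not for !=.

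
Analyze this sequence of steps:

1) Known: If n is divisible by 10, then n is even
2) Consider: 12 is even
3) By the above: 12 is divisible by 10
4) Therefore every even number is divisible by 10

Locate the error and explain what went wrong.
Step 3: By the above: 12 is divisible by 10

Step 3 commits the fallacy of affirming the consequent. The known fact 'divisible by 10 → even' does NOT imply 'even → divisible by 10'. That would be the converse, which is false. For example, 12 is even but 12 ÷ 10 = 1.20, which is not an integer.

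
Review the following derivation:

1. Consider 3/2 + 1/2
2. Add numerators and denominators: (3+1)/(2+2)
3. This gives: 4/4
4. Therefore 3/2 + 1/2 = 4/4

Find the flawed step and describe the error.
Step 2: Add numerators and denominators: (3+1)/(2+2)

Step 2 incorrectly adds fractions by separately adding numerators and denominators. This is wrong. The correct method requires a common denominator: 3/2 + 1/2 = (3×2 + 1×2)/(2×2) = 8/4 = 2. The method used gives 4/4, which is different.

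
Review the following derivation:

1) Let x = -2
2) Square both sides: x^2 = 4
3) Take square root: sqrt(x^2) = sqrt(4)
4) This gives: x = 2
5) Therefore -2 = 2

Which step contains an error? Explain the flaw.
Step 4: This gives: x = 2

Step 4 incorrectly states that sqrt(x^2) = x. The correct identity is sqrt(x^2) = |x|. Since x = -2 < 0, we have sqrt(x^2) = |-2| = 2, not x = -2.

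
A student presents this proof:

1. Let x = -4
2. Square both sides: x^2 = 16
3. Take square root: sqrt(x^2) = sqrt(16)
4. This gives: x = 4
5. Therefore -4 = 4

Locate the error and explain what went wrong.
Step 4: This gives: x = 4

Step 4 incorrectly states that sqrt(x^2) = x. The correct identity is sqrt(x^2) = |x|. Since x = -4 < 0, we have sqrt(x^2) = |-4| = 4, not x = -4.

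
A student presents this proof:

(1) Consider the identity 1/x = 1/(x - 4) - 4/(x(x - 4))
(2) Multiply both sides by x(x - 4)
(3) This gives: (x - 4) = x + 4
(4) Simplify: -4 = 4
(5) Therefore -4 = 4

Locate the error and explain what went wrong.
Step 3: This gives: (x - 4) = x + 4

Step 3 makes a sign error when clearing denominators. Multiplying -4/(x(x - 4)) by x(x - 4) gives -4, not +4. The correct result is (x - 4) = x - 4, which is trivially true, not (x - 4) = x + 4. (Step 1 is a valid identity: 1/(x - 4) - 4/(x(x - 4)) = (x - 4)/(x(x - 4)) = 1/x.)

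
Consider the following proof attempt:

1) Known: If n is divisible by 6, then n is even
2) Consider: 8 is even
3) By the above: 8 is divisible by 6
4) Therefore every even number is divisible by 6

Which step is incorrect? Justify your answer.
Step 3: By the above: 8 is divisible by 6

Step 3 commits the fallacy of affirming the consequent. The known fact 'divisible by 6 → even' does NOT imply 'even → divisible by 6'. That would be the converse, which is false. For example, 8 is even but 8 ÷ 6 = 1.33, which is not an integer.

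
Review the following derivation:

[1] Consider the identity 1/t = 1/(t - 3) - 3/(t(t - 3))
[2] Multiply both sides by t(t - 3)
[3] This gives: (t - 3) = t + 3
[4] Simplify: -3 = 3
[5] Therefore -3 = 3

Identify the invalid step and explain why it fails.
Step 3: This gives: (t - 3) = t + 3

Step 3 makes a sign error when clearing denominators. Multiplying -3/(t(t - 3)) by t(t - 3) gives -3, not +3. The correct result is (t - 3) = t - 3, which is trivially true, not (t - 3) = t + 3. (Step 1 is a valid identity: 1/(t - 3) - 3/(t(t - 3)) = (t - 3)/(t(t - 3)) = 1/t.)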